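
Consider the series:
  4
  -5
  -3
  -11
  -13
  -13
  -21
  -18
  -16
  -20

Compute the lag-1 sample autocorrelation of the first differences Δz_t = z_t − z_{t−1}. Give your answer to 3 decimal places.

-0.442

First differences Δz: -9, 2, -8, -2, 0, -8, 3, 2, -4
Mean of differences = -2.6667
Numerator Σ(Δz_t−Δz̄)(Δz_{t+1}−Δz̄) = -80.4444
Denominator Σ(Δz_t−Δz̄)² = 182.0000
r_1(Δz) = -80.4444 / 182.0000 = -0.442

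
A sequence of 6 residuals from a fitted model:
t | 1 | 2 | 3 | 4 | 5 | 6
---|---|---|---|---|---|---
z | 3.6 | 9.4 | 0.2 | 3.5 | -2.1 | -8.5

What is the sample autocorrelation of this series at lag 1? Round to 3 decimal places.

0.189

Mean z̄ = (3.6 + 9.4 + 0.2 + 3.5 − 2.1 − 8.5)/6 = 1.0167
Deviations from mean: 2.5833, 8.3833, -0.8167, 2.4833, -3.1167, -9.5167
Σ(z_t−z̄)(z_{t+1}−z̄) = (21.6569) + (-6.8464) + (-2.0281) + (-7.7397) + (29.6603) = 34.7031
Denominator Σ(z_t−z̄)² = 184.0683
r_1 = 34.7031 / 184.0683 = 0.189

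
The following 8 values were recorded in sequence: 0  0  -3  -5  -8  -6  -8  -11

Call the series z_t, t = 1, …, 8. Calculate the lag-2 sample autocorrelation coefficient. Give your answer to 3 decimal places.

Mean z̄ = (0 + 0 − 3 − 5 − 8 − 6 − 8 − 11)/8 = -5.1250
Deviations from mean: 5.1250, 5.1250, 2.1250, 0.1250, -2.8750, -0.8750, -2.8750, -5.8750
Σ(z_t−z̄)(z_{t+2}−z̄) = (10.8906) + (0.6406) + (-6.1094) + (-0.1094) + (8.2656) + (5.1406) = 18.7188
Denominator Σ(z_t−z̄)² = 108.8750
r_2 = 18.7188 / 108.8750 = 0.172

0.172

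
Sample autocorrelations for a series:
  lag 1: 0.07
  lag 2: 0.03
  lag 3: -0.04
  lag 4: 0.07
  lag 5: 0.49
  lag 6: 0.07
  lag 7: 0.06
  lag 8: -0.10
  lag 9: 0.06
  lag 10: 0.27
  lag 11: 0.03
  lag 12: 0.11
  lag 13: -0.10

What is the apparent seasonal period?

5

The largest autocorrelation is r_5 = 0.49, with a weaker echo at lag 10 (0.27); the remaining lags stay at or below 0.11.
The dominant spike at lag 5 indicates a seasonal period of 5.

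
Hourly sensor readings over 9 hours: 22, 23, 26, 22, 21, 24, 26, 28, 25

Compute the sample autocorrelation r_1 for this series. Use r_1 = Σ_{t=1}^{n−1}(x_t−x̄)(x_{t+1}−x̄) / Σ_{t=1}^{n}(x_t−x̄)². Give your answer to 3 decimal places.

Mean x̄ = (22 + 23 + 26 + 22 + 21 + 24 + 26 + 28 + 25)/9 = 24.1111
Numerator Σ_{t=1}^{8}(x_t−x̄)(x_{t+1}−x̄) = 13.7654
Denominator Σ(x_t−x̄)² = 42.8889
r_1 = 13.7654 / 42.8889 = 0.321

0.321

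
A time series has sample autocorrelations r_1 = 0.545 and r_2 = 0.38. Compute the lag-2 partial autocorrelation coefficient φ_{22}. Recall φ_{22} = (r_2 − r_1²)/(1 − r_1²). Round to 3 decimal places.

0.118

φ_{22} = (r_2 − r_1²) / (1 − r_1²)
r_1² = (0.545)² = 0.297025
Numerator = 0.38 − 0.2970 = 0.0830; denominator = 1 − 0.2970 = 0.7030
φ_{22} = 0.0830 / 0.7030 = 0.118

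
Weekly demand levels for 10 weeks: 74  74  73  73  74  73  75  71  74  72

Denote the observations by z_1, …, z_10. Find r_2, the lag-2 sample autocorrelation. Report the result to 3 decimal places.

Mean z̄ = (74 + 74 + 73 + 73 + 74 + 73 + 75 + 71 + 74 + 72)/10 = 73.3000
Numerator Σ_{t=1}^{8}(z_t−z̄)(z_{t+2}−z̄) = 5.5200
Denominator Σ(z_t−z̄)² = 12.1000
r_2 = 5.5200 / 12.1000 = 0.456

0.456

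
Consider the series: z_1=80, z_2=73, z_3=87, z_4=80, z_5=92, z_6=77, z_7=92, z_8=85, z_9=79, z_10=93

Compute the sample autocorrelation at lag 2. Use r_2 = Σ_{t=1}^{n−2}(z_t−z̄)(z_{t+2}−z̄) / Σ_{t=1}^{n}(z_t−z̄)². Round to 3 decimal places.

Mean z̄ = (80 + 73 + 87 + 80 + 92 + 77 + 92 + 85 + 79 + 93)/10 = 83.8000
Numerator Σ_{t=1}^{8}(z_t−z̄)(z_{t+2}−z̄) = 111.7200
Denominator Σ(z_t−z̄)² = 445.6000
r_2 = 111.7200 / 445.6000 = 0.251

0.251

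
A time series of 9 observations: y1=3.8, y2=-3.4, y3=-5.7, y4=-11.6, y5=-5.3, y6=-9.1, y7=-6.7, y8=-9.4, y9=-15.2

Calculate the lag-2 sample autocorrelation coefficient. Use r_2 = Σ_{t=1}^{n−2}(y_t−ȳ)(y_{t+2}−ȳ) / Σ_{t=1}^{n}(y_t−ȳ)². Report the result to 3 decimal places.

Mean ȳ = (3.8 − 3.4 − 5.7 − 11.6 − 5.3 − 9.1 − 6.7 − 9.4 − 15.2)/9 = -6.9556
Numerator Σ_{t=1}^{7}(y_t−ȳ)(y_{t+2}−ȳ) = 12.5872
Denominator Σ(y_t−ȳ)² = 232.8222
r_2 = 12.5872 / 232.8222 = 0.054

0.054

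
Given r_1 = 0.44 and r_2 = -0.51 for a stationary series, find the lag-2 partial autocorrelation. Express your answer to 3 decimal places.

φ_{22} = (r_2 − r_1²) / (1 − r_1²)
r_1² = (0.44)² = 0.1936
Numerator = -0.51 − 0.1936 = -0.7036; denominator = 1 − 0.1936 = 0.8064
φ_{22} = -0.7036 / 0.8064 = -0.873

-0.873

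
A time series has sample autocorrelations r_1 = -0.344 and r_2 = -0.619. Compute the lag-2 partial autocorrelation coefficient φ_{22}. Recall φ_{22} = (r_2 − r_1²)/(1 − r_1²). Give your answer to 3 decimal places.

φ_{22} = (r_2 − r_1²) / (1 − r_1²)
r_1² = (-0.344)² = 0.118336
Numerator = -0.619 − 0.1183 = -0.7373; denominator = 1 − 0.1183 = 0.8817
φ_{22} = -0.7373 / 0.8817 = -0.836

-0.836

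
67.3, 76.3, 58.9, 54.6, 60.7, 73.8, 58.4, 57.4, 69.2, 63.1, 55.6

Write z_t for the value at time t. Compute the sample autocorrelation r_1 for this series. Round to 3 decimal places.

-0.052

Mean z̄ = (67.3 + 76.3 + 58.9 + 54.6 + 60.7 + 73.8 + 58.4 + 57.4 + 69.2 + 63.1 + 55.6)/11 = 63.2091
Numerator Σ_{t=1}^{10}(z_t−z̄)(z_{t+1}−z̄) = -28.3528
Denominator Σ(z_t−z̄)² = 549.9291
r_1 = -28.3528 / 549.9291 = -0.052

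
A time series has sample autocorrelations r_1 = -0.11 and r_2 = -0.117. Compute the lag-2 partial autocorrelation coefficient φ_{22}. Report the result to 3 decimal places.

-0.131

φ_{22} = (r_2 − r_1²) / (1 − r_1²)
r_1² = (-0.11)² = 0.0121
Numerator = -0.117 − 0.0121 = -0.1291; denominator = 1 − 0.0121 = 0.9879
φ_{22} = -0.1291 / 0.9879 = -0.131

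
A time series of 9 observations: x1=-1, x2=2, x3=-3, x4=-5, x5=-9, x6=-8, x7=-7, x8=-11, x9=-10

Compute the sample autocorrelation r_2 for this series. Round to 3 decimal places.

Mean x̄ = (-1 + 2 − 3 − 5 − 9 − 8 − 7 − 11 − 10)/9 = -5.7778
Σ(x_t−x̄)(x_{t+2}−x̄) = (13.2716) + (6.0494) + (-8.9506) + (-1.7284) + (3.9383) + (11.6049) + (5.1605) = 29.3457
Denominator Σ(x_t−x̄)² = 153.5556
r_2 = 29.3457 / 153.5556 = 0.191

0.191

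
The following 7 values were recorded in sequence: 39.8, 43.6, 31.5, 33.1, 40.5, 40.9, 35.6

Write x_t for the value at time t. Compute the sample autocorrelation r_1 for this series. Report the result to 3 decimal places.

-0.054

Mean x̄ = (39.8 + 43.6 + 31.5 + 33.1 + 40.5 + 40.9 + 35.6)/7 = 37.8571
Numerator Σ_{t=1}^{6}(x_t−x̄)(x_{t+1}−x̄) = -6.5076
Denominator Σ(x_t−x̄)² = 121.1371
r_1 = -6.5076 / 121.1371 = -0.054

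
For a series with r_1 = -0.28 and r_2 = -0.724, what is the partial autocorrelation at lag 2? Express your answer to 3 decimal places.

-0.871

φ_{22} = (r_2 − r_1²) / (1 − r_1²)
r_1² = (-0.28)² = 0.0784
Numerator = -0.724 − 0.0784 = -0.8024; denominator = 1 − 0.0784 = 0.9216
φ_{22} = -0.8024 / 0.9216 = -0.871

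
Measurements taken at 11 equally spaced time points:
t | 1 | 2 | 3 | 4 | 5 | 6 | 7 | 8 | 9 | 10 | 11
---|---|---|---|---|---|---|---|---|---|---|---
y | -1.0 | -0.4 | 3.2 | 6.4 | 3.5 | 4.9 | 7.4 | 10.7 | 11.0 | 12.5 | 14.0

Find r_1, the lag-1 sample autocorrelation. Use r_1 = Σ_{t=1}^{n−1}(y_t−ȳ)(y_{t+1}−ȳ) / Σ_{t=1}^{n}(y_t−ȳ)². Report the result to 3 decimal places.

0.673

Mean ȳ = (-1.0 − 0.4 + 3.2 + 6.4 + 3.5 + 4.9 + 7.4 + 10.7 + 11.0 + 12.5 + 14.0)/11 = 6.5636
Numerator Σ_{t=1}^{10}(y_t−ȳ)(y_{t+1}−ȳ) = 173.1414
Denominator Σ(y_t−ȳ)² = 257.2255
r_1 = 173.1414 / 257.2255 = 0.673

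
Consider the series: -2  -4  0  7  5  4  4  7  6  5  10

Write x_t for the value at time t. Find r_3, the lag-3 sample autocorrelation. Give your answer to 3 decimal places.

-0.022

Mean x̄ = (-2 − 4 + 0 + 7 + 5 + 4 + 4 + 7 + 6 + 5 + 10)/11 = 3.8182
Numerator Σ_{t=1}^{8}(x_t−x̄)(x_{t+3}−x̄) = -3.8264
Denominator Σ(x_t−x̄)² = 175.6364
r_3 = -3.8264 / 175.6364 = -0.022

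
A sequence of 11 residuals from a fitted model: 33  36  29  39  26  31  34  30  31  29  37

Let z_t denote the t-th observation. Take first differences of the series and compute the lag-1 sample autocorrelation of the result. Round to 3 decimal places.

First differences Δz: 3, -7, 10, -13, 5, 3, -4, 1, -2, 8
Mean of differences = 0.4000
Numerator Σ(Δz_t−Δz̄)(Δz_{t+1}−Δz̄) = -302.3600
Denominator Σ(Δz_t−Δz̄)² = 444.4000
r_1(Δz) = -302.3600 / 444.4000 = -0.680

-0.680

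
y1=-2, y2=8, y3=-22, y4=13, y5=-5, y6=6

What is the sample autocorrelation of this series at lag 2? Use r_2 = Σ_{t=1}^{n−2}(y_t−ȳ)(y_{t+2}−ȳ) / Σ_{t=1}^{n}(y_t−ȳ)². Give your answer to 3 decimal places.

0.426

Mean ȳ = (-2 + 8 − 22 + 13 − 5 + 6)/6 = -0.3333
Deviations from mean: -1.6667, 8.3333, -21.6667, 13.3333, -4.6667, 6.3333
Numerator Σ_{t=1}^{4}(y_t−ȳ)(y_{t+2}−ȳ) = 332.7778
Denominator Σ(y_t−ȳ)² = 781.3333
r_2 = 332.7778 / 781.3333 = 0.426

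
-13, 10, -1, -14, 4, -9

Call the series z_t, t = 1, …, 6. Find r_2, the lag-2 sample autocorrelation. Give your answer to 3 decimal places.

-0.194

Mean z̄ = (-13 + 10 − 1 − 14 + 4 − 9)/6 = -3.8333
Deviations from mean: -9.1667, 13.8333, 2.8333, -10.1667, 7.8333, -5.1667
Σ(z_t−z̄)(z_{t+2}−z̄) = (-25.9722) + (-140.6389) + (22.1944) + (52.5278) = -91.8889
Denominator Σ(z_t−z̄)² = 474.8333
r_2 = -91.8889 / 474.8333 = -0.194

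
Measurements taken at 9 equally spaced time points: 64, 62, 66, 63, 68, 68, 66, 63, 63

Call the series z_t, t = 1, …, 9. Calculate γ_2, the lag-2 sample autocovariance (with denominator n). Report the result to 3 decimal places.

-0.196

Mean z̄ = (64 + 62 + 66 + 63 + 68 + 68 + 66 + 63 + 63)/9 = 64.7778
Σ_{t=1}^{7}(z_t−z̄)(z_{t+2}−z̄) = -1.7654
γ_2 = -1.7654 / 9 = -0.196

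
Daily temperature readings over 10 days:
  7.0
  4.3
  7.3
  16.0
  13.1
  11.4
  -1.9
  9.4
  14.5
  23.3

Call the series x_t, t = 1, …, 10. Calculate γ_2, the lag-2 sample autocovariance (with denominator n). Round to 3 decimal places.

-12.365

Mean x̄ = (7.0 + 4.3 + 7.3 + 16.0 + 13.1 + 11.4 − 1.9 + 9.4 + 14.5 + 23.3)/10 = 10.4400
Σ_{t=1}^{8}(x_t−x̄)(x_{t+2}−x̄) = -123.6492
γ_2 = -123.6492 / 10 = -12.365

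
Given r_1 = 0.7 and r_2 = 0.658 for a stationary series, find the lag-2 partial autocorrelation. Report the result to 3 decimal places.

0.329

φ_{22} = (r_2 − r_1²) / (1 − r_1²)
r_1² = (0.7)² = 0.49
Numerator = 0.658 − 0.4900 = 0.1680; denominator = 1 − 0.4900 = 0.5100
φ_{22} = 0.1680 / 0.5100 = 0.329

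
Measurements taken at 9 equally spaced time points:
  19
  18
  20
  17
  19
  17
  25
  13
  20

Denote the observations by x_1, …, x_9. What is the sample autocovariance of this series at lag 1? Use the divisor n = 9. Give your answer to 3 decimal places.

-6.494

Mean x̄ = (19 + 18 + 20 + 17 + 19 + 17 + 25 + 13 + 20)/9 = 18.6667
Σ_{t=1}^{8}(x_t−x̄)(x_{t+1}−x̄) = -58.4444
γ_1 = -58.4444 / 9 = -6.494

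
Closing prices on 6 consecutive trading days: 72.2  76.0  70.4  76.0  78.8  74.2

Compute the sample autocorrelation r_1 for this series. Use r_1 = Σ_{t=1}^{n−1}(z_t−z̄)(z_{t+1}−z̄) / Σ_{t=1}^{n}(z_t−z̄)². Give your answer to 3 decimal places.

Mean z̄ = (72.2 + 76.0 + 70.4 + 76.0 + 78.8 + 74.2)/6 = 74.6000
Deviations from mean: -2.4000, 1.4000, -4.2000, 1.4000, 4.2000, -0.4000
Numerator Σ_{t=1}^{5}(z_t−z̄)(z_{t+1}−z̄) = -10.9200
Denominator Σ(z_t−z̄)² = 45.1200
r_1 = -10.9200 / 45.1200 = -0.242

-0.242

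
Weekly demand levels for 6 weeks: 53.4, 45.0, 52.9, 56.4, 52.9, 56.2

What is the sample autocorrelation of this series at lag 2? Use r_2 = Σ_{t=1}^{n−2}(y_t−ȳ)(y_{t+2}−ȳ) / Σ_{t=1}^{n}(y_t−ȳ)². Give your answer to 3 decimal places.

-0.184

Mean ȳ = (53.4 + 45.0 + 52.9 + 56.4 + 52.9 + 56.2)/6 = 52.8000
Numerator Σ_{t=1}^{4}(y_t−ȳ)(y_{t+2}−ȳ) = -15.7700
Denominator Σ(y_t−ȳ)² = 85.7400
r_2 = -15.7700 / 85.7400 = -0.184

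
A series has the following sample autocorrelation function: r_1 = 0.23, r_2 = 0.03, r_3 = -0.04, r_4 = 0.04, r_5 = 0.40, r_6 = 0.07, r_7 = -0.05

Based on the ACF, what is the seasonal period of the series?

5

The largest autocorrelation is r_5 = 0.40; the remaining lags stay at or below 0.23. The elevated value at lag 1 (0.23), dropping to 0.03 at lag 2, reflects decaying short-term dependence rather than seasonality.
The dominant spike at lag 5 indicates a seasonal period of 5.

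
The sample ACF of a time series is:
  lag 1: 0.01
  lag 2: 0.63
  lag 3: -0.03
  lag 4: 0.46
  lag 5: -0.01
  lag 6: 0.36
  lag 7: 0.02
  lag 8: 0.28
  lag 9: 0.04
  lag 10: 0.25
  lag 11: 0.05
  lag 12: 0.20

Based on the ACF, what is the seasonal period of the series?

The largest autocorrelation is r_2 = 0.63, with weaker echoes at lags 4 (0.46), 6 (0.36), 8 (0.28), 10 (0.25) and 12 (0.20); the remaining lags stay at or below 0.05.
The dominant spike at lag 2 indicates a seasonal period of 2.

2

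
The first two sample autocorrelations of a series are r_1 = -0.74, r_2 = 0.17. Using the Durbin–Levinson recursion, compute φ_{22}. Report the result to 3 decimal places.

φ_{22} = (r_2 − r_1²) / (1 − r_1²)
r_1² = (-0.74)² = 0.5476
Numerator = 0.17 − 0.5476 = -0.3776; denominator = 1 − 0.5476 = 0.4524
φ_{22} = -0.3776 / 0.4524 = -0.835

-0.835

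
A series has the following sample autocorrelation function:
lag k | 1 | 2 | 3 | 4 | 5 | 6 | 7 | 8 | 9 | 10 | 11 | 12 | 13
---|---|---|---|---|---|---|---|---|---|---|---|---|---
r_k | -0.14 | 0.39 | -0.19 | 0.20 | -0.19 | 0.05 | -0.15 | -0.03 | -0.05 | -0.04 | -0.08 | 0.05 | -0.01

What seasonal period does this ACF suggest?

The largest autocorrelation is r_2 = 0.39, with a weaker echo at lag 4 (0.20); the remaining lags stay at or below 0.05.
The dominant spike at lag 2 indicates a seasonal period of 2.

2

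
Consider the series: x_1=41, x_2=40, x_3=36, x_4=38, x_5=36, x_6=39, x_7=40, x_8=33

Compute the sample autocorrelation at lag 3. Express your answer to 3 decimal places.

Mean x̄ = (41 + 40 + 36 + 38 + 36 + 39 + 40 + 33)/8 = 37.8750
Deviations from mean: 3.1250, 2.1250, -1.8750, 0.1250, -1.8750, 1.1250, 2.1250, -4.8750
Σ(x_t−x̄)(x_{t+3}−x̄) = (0.3906) + (-3.9844) + (-2.1094) + (0.2656) + (9.1406) = 3.7031
Denominator Σ(x_t−x̄)² = 50.8750
r_3 = 3.7031 / 50.8750 = 0.073

0.073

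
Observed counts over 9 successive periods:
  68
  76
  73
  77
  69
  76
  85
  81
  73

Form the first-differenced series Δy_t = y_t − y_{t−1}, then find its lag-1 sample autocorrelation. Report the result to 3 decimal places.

-0.190

First differences Δy: 8, -3, 4, -8, 7, 9, -4, -8
Mean of differences = 0.6250
Numerator Σ(Δy_t−Δȳ)(Δy_{t+1}−Δȳ) = -68.5156
Denominator Σ(Δy_t−Δȳ)² = 359.8750
r_1(Δy) = -68.5156 / 359.8750 = -0.190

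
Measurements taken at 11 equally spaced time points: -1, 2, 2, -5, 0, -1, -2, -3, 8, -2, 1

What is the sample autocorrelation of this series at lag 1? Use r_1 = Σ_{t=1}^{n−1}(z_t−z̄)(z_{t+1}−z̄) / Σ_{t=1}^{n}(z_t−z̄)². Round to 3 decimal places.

-0.360

Mean z̄ = (-1 + 2 + 2 − 5 + 0 − 1 − 2 − 3 + 8 − 2 + 1)/11 = -0.0909
Numerator Σ_{t=1}^{10}(z_t−z̄)(z_{t+1}−z̄) = -42.0992
Denominator Σ(z_t−z̄)² = 116.9091
r_1 = -42.0992 / 116.9091 = -0.360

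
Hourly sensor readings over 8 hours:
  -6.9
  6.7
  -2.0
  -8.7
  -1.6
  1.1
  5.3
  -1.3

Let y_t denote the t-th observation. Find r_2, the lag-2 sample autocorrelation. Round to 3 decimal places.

Mean ȳ = (-6.9 + 6.7 − 2.0 − 8.7 − 1.6 + 1.1 + 5.3 − 1.3)/8 = -0.9250
Deviations from mean: -5.9750, 7.6250, -1.0750, -7.7750, -0.6750, 2.0250, 6.2250, -0.3750
Numerator Σ_{t=1}^{6}(y_t−ȳ)(y_{t+2}−ȳ) = -72.8413
Denominator Σ(y_t−ȳ)² = 198.8950
r_2 = -72.8413 / 198.8950 = -0.366

-0.366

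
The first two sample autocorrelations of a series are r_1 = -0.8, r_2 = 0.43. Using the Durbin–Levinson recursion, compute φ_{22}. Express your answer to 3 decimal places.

-0.583

φ_{22} = (r_2 − r_1²) / (1 − r_1²)
r_1² = (-0.8)² = 0.64
Numerator = 0.43 − 0.6400 = -0.2100; denominator = 1 − 0.6400 = 0.3600
φ_{22} = -0.2100 / 0.3600 = -0.583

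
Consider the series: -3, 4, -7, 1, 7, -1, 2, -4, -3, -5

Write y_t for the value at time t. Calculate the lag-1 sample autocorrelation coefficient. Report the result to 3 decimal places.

Mean ȳ = (-3 + 4 − 7 + 1 + 7 − 1 + 2 − 4 − 3 − 5)/10 = -0.9000
Numerator Σ_{t=1}^{9}(y_t−ȳ)(y_{t+1}−ȳ) = -31.7100
Denominator Σ(y_t−ȳ)² = 170.9000
r_1 = -31.7100 / 170.9000 = -0.186

-0.186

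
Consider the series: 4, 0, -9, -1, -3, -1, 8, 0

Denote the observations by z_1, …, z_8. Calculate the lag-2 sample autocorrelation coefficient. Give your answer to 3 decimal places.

-0.208

Mean z̄ = (4 + 0 − 9 − 1 − 3 − 1 + 8 + 0)/8 = -0.2500
Σ(z_t−z̄)(z_{t+2}−z̄) = (-37.1875) + (-0.1875) + (24.0625) + (0.5625) + (-22.6875) + (-0.1875) = -35.6250
Denominator Σ(z_t−z̄)² = 171.5000
r_2 = -35.6250 / 171.5000 = -0.208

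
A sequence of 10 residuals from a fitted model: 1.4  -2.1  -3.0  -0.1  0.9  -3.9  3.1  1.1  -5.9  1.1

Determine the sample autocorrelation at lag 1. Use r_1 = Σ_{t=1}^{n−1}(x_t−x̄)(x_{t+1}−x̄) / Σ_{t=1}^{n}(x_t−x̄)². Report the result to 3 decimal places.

-0.405

Mean x̄ = (1.4 − 2.1 − 3.0 − 0.1 + 0.9 − 3.9 + 3.1 + 1.1 − 5.9 + 1.1)/10 = -0.7400
Numerator Σ_{t=1}^{9}(x_t−x̄)(x_{t+1}−x̄) = -29.4736
Denominator Σ(x_t−x̄)² = 72.7640
r_1 = -29.4736 / 72.7640 = -0.405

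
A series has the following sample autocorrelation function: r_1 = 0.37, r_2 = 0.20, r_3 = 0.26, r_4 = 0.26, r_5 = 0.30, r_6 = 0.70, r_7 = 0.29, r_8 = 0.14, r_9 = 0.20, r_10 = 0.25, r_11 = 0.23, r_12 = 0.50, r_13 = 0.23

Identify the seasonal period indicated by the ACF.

6

The largest autocorrelation is r_6 = 0.70, with a weaker echo at lag 12 (0.50); the remaining lags stay at or below 0.37. The elevated value at lag 1 (0.37), dropping to 0.20 at lag 2, reflects decaying short-term dependence rather than seasonality.
The dominant spike at lag 6 indicates a seasonal period of 6.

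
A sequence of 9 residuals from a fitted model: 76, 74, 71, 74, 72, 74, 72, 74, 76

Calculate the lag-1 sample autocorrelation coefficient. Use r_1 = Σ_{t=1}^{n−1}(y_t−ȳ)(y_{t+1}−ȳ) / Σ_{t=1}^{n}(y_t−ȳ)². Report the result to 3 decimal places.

-0.102

Mean ȳ = (76 + 74 + 71 + 74 + 72 + 74 + 72 + 74 + 76)/9 = 73.6667
Numerator Σ_{t=1}^{8}(y_t−ȳ)(y_{t+1}−ȳ) = -2.4444
Denominator Σ(y_t−ȳ)² = 24.0000
r_1 = -2.4444 / 24.0000 = -0.102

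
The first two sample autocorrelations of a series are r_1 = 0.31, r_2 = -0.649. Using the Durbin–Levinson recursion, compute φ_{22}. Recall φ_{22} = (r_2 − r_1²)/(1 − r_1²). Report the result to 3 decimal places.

-0.824

φ_{22} = (r_2 − r_1²) / (1 − r_1²)
r_1² = (0.31)² = 0.0961
Numerator = -0.649 − 0.0961 = -0.7451; denominator = 1 − 0.0961 = 0.9039
φ_{22} = -0.7451 / 0.9039 = -0.824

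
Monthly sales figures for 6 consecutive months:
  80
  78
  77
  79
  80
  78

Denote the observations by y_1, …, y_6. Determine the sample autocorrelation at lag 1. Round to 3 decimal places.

-0.106

Mean ȳ = (80 + 78 + 77 + 79 + 80 + 78)/6 = 78.6667
Σ(y_t−ȳ)(y_{t+1}−ȳ) = (-0.8889) + (1.1111) + (-0.5556) + (0.4444) + (-0.8889) = -0.7778
Denominator Σ(y_t−ȳ)² = 7.3333
r_1 = -0.7778 / 7.3333 = -0.106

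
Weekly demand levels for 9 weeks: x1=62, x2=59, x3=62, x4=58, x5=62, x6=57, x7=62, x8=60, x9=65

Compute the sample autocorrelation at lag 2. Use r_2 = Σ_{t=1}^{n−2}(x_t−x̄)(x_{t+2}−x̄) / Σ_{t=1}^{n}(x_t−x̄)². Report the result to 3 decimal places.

0.565

Mean x̄ = (62 + 59 + 62 + 58 + 62 + 57 + 62 + 60 + 65)/9 = 60.7778
Numerator Σ_{t=1}^{7}(x_t−x̄)(x_{t+2}−x̄) = 28.0123
Denominator Σ(x_t−x̄)² = 49.5556
r_2 = 28.0123 / 49.5556 = 0.565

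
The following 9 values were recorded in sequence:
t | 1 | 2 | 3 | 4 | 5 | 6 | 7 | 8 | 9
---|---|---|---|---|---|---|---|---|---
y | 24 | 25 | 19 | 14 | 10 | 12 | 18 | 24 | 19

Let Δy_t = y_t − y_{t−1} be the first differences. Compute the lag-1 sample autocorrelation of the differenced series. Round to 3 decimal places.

0.301

First differences Δy: 1, -6, -5, -4, 2, 6, 6, -5
Mean of differences = -0.6250
Numerator Σ(Δy_t−Δȳ)(Δy_{t+1}−Δȳ) = 52.9844
Denominator Σ(Δy_t−Δȳ)² = 175.8750
r_1(Δy) = 52.9844 / 175.8750 = 0.301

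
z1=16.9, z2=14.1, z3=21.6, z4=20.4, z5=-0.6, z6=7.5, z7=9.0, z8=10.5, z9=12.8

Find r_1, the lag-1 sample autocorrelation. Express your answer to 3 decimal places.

Mean z̄ = (16.9 + 14.1 + 21.6 + 20.4 − 0.6 + 7.5 + 9.0 + 10.5 + 12.8)/9 = 12.4667
Numerator Σ_{t=1}^{8}(z_t−z̄)(z_{t+1}−z̄) = 79.2322
Denominator Σ(z_t−z̄)² = 380.0800
r_1 = 79.2322 / 380.0800 = 0.208

0.208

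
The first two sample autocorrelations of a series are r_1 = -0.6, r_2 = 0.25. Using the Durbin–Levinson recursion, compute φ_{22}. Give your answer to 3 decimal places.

φ_{22} = (r_2 − r_1²) / (1 − r_1²)
r_1² = (-0.6)² = 0.36
Numerator = 0.25 − 0.3600 = -0.1100; denominator = 1 − 0.3600 = 0.6400
φ_{22} = -0.1100 / 0.6400 = -0.172

-0.172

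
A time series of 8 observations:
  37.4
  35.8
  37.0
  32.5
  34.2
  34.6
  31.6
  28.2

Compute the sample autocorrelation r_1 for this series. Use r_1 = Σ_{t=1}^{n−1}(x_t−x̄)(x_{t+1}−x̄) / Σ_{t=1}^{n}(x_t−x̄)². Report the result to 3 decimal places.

Mean x̄ = (37.4 + 35.8 + 37.0 + 32.5 + 34.2 + 34.6 + 31.6 + 28.2)/8 = 33.9125
Deviations from mean: 3.4875, 1.8875, 3.0875, -1.4125, 0.2875, 0.6875, -2.3125, -5.7125
Numerator Σ_{t=1}^{7}(x_t−x̄)(x_{t+1}−x̄) = 19.4611
Denominator Σ(x_t−x̄)² = 65.7888
r_1 = 19.4611 / 65.7888 = 0.296

0.296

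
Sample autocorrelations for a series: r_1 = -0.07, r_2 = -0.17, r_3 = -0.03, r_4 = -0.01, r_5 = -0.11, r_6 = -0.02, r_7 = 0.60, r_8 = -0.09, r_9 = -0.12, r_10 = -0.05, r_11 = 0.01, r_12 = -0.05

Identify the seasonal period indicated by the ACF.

7

The largest autocorrelation is r_7 = 0.60; the remaining lags stay at or below 0.01.
The dominant spike at lag 7 indicates a seasonal period of 7.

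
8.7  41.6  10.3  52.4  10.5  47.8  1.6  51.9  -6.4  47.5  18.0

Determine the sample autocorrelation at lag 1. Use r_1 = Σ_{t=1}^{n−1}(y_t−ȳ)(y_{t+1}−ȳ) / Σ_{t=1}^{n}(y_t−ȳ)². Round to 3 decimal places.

-0.901

Mean ȳ = (8.7 + 41.6 + 10.3 + 52.4 + 10.5 + 47.8 + 1.6 + 51.9 − 6.4 + 47.5 + 18.0)/11 = 25.8091
Numerator Σ_{t=1}^{10}(y_t−ȳ)(y_{t+1}−ȳ) = -4543.6274
Denominator Σ(y_t−ȳ)² = 5043.3691
r_1 = -4543.6274 / 5043.3691 = -0.901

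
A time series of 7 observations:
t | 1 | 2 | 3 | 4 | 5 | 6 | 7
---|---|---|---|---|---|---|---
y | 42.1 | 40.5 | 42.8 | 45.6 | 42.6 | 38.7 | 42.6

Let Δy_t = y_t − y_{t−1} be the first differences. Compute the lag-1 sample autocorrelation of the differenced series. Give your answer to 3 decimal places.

-0.164

First differences Δy: -1.6, 2.3, 2.8, -3.0, -3.9, 3.9
Mean of differences = 0.0833
Numerator Σ(Δy_t−Δȳ)(Δy_{t+1}−Δȳ) = -9.0069
Denominator Σ(Δy_t−Δȳ)² = 55.0683
r_1(Δy) = -9.0069 / 55.0683 = -0.164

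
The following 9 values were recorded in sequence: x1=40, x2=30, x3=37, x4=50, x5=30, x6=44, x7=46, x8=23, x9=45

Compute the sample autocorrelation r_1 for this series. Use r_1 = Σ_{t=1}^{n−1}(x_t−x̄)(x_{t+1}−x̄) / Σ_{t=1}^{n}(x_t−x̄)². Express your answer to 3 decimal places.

Mean x̄ = (40 + 30 + 37 + 50 + 30 + 44 + 46 + 23 + 45)/9 = 38.3333
Numerator Σ_{t=1}^{8}(x_t−x̄)(x_{t+1}−x̄) = -339.1111
Denominator Σ(x_t−x̄)² = 650.0000
r_1 = -339.1111 / 650.0000 = -0.522

-0.522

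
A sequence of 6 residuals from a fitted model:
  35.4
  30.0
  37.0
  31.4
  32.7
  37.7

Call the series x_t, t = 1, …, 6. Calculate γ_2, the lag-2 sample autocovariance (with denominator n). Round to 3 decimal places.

Mean x̄ = (35.4 + 30.0 + 37.0 + 31.4 + 32.7 + 37.7)/6 = 34.0333
Σ_{t=1}^{4}(x_t−x̄)(x_{t+2}−x̄) = 1.0644
γ_2 = 1.0644 / 6 = 0.177

0.177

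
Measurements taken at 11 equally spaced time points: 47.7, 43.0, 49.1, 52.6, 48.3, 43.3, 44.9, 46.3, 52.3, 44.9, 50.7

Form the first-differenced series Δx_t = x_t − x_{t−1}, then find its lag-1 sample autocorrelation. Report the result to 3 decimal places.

-0.355

First differences Δx: -4.7, 6.1, 3.5, -4.3, -5.0, 1.6, 1.4, 6.0, -7.4, 5.8
Mean of differences = 0.3000
Numerator Σ(Δx_t−Δx̄)(Δx_{t+1}−Δx̄) = -86.2100
Denominator Σ(Δx_t−Δx̄)² = 243.0600
r_1(Δx) = -86.2100 / 243.0600 = -0.355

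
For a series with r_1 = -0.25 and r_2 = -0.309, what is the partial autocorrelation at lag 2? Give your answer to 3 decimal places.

φ_{22} = (r_2 − r_1²) / (1 − r_1²)
r_1² = (-0.25)² = 0.0625
Numerator = -0.309 − 0.0625 = -0.3715; denominator = 1 − 0.0625 = 0.9375
φ_{22} = -0.3715 / 0.9375 = -0.396

-0.396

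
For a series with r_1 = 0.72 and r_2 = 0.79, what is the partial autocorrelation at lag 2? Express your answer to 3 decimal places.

0.564

φ_{22} = (r_2 − r_1²) / (1 − r_1²)
r_1² = (0.72)² = 0.5184
Numerator = 0.79 − 0.5184 = 0.2716; denominator = 1 − 0.5184 = 0.4816
φ_{22} = 0.2716 / 0.4816 = 0.564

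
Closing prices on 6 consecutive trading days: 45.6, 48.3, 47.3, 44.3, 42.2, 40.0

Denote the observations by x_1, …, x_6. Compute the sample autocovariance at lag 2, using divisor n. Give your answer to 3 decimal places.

-0.592

Mean x̄ = (45.6 + 48.3 + 47.3 + 44.3 + 42.2 + 40.0)/6 = 44.6167
Σ_{t=1}^{4}(x_t−x̄)(x_{t+2}−x̄) = -3.5506
γ_2 = -3.5506 / 6 = -0.592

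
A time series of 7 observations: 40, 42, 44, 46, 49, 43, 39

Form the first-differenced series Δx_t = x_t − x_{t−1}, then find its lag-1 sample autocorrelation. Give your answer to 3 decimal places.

0.277

First differences Δx: 2, 2, 2, 3, -6, -4
Mean of differences = -0.1667
Numerator Σ(Δx_t−Δx̄)(Δx_{t+1}−Δx̄) = 20.1389
Denominator Σ(Δx_t−Δx̄)² = 72.8333
r_1(Δx) = 20.1389 / 72.8333 = 0.277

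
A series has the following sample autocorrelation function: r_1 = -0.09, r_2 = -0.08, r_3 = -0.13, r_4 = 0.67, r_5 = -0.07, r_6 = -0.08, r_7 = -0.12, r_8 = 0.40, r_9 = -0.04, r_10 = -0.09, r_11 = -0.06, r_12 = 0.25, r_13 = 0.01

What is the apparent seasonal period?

The largest autocorrelation is r_4 = 0.67, with weaker echoes at lags 8 (0.40) and 12 (0.25); the remaining lags stay at or below 0.01.
The dominant spike at lag 4 indicates a seasonal period of 4.

4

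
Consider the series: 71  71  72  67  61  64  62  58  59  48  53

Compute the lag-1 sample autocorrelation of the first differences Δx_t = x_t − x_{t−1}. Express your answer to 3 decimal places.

-0.514

First differences Δx: 0, 1, -5, -6, 3, -2, -4, 1, -11, 5
Mean of differences = -1.8000
Numerator Σ(Δx_t−Δx̄)(Δx_{t+1}−Δx̄) = -105.6400
Denominator Σ(Δx_t−Δx̄)² = 205.6000
r_1(Δx) = -105.6400 / 205.6000 = -0.514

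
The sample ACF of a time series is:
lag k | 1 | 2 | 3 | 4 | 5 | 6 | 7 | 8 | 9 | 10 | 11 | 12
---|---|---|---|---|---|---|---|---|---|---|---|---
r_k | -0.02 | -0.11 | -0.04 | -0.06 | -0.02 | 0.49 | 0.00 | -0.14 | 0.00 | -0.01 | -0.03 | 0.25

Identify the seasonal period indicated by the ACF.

The largest autocorrelation is r_6 = 0.49, with a weaker echo at lag 12 (0.25); the remaining lags stay at or below 0.00.
The dominant spike at lag 6 indicates a seasonal period of 6.

6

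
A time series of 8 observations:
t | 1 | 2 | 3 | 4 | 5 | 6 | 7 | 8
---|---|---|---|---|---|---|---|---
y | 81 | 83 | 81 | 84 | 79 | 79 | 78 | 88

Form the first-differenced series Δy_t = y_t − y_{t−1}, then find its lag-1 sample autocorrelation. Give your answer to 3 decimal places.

First differences Δy: 2, -2, 3, -5, 0, -1, 10
Mean of differences = 1.0000
Numerator Σ(Δy_t−Δȳ)(Δy_{t+1}−Δȳ) = -31.0000
Denominator Σ(Δy_t−Δȳ)² = 136.0000
r_1(Δy) = -31.0000 / 136.0000 = -0.228

-0.228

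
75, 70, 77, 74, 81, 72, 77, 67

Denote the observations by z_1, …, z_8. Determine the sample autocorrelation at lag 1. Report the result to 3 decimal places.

Mean z̄ = (75 + 70 + 77 + 74 + 81 + 72 + 77 + 67)/8 = 74.1250
Deviations from mean: 0.8750, -4.1250, 2.8750, -0.1250, 6.8750, -2.1250, 2.8750, -7.1250
Σ(z_t−z̄)(z_{t+1}−z̄) = (-3.6094) + (-11.8594) + (-0.3594) + (-0.8594) + (-14.6094) + (-6.1094) + (-20.4844) = -57.8906
Denominator Σ(z_t−z̄)² = 136.8750
r_1 = -57.8906 / 136.8750 = -0.423

-0.423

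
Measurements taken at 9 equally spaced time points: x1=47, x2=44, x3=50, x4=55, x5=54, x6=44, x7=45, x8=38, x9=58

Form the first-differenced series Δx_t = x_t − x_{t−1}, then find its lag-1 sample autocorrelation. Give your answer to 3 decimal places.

-0.221

First differences Δx: -3, 6, 5, -1, -10, 1, -7, 20
Mean of differences = 1.3750
Numerator Σ(Δx_t−Δx̄)(Δx_{t+1}−Δx̄) = -133.6406
Denominator Σ(Δx_t−Δx̄)² = 605.8750
r_1(Δx) = -133.6406 / 605.8750 = -0.221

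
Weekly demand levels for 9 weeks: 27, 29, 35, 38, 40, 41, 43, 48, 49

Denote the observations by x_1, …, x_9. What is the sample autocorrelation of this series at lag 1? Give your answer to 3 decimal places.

0.646

Mean x̄ = (27 + 29 + 35 + 38 + 40 + 41 + 43 + 48 + 49)/9 = 38.8889
Numerator Σ_{t=1}^{8}(x_t−x̄)(x_{t+1}−x̄) = 299.0988
Denominator Σ(x_t−x̄)² = 462.8889
r_1 = 299.0988 / 462.8889 = 0.646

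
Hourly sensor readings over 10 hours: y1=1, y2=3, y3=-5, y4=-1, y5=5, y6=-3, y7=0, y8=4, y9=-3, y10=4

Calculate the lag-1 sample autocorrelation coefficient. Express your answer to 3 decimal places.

-0.472

Mean ȳ = (1 + 3 − 5 − 1 + 5 − 3 + 0 + 4 − 3 + 4)/10 = 0.5000
Numerator Σ_{t=1}^{9}(y_t−ȳ)(y_{t+1}−ȳ) = -51.2500
Denominator Σ(y_t−ȳ)² = 108.5000
r_1 = -51.2500 / 108.5000 = -0.472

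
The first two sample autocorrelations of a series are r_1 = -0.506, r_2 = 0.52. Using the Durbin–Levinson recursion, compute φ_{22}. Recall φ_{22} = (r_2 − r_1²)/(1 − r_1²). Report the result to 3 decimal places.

0.355

φ_{22} = (r_2 − r_1²) / (1 − r_1²)
r_1² = (-0.506)² = 0.256036
Numerator = 0.52 − 0.2560 = 0.2640; denominator = 1 − 0.2560 = 0.7440
φ_{22} = 0.2640 / 0.7440 = 0.355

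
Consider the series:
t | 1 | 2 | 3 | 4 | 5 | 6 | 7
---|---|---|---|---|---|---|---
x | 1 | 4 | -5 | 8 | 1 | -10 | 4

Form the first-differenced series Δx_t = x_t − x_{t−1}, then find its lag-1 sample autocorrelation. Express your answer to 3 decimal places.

-0.490

First differences Δx: 3, -9, 13, -7, -11, 14
Mean of differences = 0.5000
Numerator Σ(Δx_t−Δx̄)(Δx_{t+1}−Δx̄) = -305.2500
Denominator Σ(Δx_t−Δx̄)² = 623.5000
r_1(Δx) = -305.2500 / 623.5000 = -0.490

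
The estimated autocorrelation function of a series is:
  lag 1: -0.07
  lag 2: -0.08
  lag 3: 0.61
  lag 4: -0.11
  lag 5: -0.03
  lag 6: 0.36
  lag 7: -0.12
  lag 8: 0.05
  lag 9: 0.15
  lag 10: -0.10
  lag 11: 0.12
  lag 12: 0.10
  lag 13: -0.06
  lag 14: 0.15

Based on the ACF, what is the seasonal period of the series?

3

The largest autocorrelation is r_3 = 0.61, with a weaker echo at lag 6 (0.36); the remaining lags stay at or below 0.15.
The dominant spike at lag 3 indicates a seasonal period of 3.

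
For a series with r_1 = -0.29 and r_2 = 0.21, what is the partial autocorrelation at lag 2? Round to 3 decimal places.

φ_{22} = (r_2 − r_1²) / (1 − r_1²)
r_1² = (-0.29)² = 0.0841
Numerator = 0.21 − 0.0841 = 0.1259; denominator = 1 − 0.0841 = 0.9159
φ_{22} = 0.1259 / 0.9159 = 0.137

0.137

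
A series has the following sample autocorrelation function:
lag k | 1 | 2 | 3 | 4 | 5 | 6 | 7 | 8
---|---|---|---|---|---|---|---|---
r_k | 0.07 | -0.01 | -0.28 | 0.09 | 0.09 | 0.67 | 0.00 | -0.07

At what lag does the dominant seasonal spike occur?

The largest autocorrelation is r_6 = 0.67; the remaining lags stay at or below 0.09.
The dominant spike at lag 6 indicates a seasonal period of 6.

6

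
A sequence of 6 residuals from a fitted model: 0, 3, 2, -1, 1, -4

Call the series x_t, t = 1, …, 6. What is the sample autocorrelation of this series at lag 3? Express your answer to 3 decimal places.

-0.165

Mean x̄ = (0 + 3 + 2 − 1 + 1 − 4)/6 = 0.1667
Σ(x_t−x̄)(x_{t+3}−x̄) = (0.1944) + (2.3611) + (-7.6389) = -5.0833
Denominator Σ(x_t−x̄)² = 30.8333
r_3 = -5.0833 / 30.8333 = -0.165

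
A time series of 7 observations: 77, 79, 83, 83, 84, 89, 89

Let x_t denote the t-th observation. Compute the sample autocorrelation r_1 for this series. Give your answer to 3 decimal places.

0.522

Mean x̄ = (77 + 79 + 83 + 83 + 84 + 89 + 89)/7 = 83.4286
Deviations from mean: -6.4286, -4.4286, -0.4286, -0.4286, 0.5714, 5.5714, 5.5714
Σ(x_t−x̄)(x_{t+1}−x̄) = (28.4694) + (1.8980) + (0.1837) + (-0.2449) + (3.1837) + (31.0408) = 64.5306
Denominator Σ(x_t−x̄)² = 123.7143
r_1 = 64.5306 / 123.7143 = 0.522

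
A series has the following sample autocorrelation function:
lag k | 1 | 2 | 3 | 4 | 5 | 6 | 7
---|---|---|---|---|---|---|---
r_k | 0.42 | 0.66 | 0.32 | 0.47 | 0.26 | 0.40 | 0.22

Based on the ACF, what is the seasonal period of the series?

2

The largest autocorrelation is r_2 = 0.66, with a weaker echo at lag 4 (0.47); the remaining lags stay at or below 0.42.
The dominant spike at lag 2 indicates a seasonal period of 2.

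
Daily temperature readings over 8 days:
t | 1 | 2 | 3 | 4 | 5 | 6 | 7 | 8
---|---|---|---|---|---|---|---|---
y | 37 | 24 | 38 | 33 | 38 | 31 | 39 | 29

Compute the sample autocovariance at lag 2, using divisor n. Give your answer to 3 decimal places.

9.652

Mean ȳ = (37 + 24 + 38 + 33 + 38 + 31 + 39 + 29)/8 = 33.6250
Σ_{t=1}^{6}(y_t−ȳ)(y_{t+2}−ȳ) = 77.2188
γ_2 = 77.2188 / 8 = 9.652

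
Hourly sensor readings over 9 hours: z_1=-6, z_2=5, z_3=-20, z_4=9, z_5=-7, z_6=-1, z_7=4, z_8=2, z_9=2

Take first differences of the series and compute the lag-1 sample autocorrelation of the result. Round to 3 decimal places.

First differences Δz: 11, -25, 29, -16, 6, 5, -2, 0
Mean of differences = 1.0000
Numerator Σ(Δz_t−Δz̄)(Δz_{t+1}−Δz̄) = -1538.0000
Denominator Σ(Δz_t−Δz̄)² = 1900.0000
r_1(Δz) = -1538.0000 / 1900.0000 = -0.809

-0.809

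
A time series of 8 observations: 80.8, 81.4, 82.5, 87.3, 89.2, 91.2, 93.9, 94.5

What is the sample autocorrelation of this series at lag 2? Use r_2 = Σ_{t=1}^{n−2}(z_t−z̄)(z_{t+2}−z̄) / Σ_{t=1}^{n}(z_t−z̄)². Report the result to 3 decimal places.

Mean z̄ = (80.8 + 81.4 + 82.5 + 87.3 + 89.2 + 91.2 + 93.9 + 94.5)/8 = 87.6000
Numerator Σ_{t=1}^{6}(z_t−z̄)(z_{t+2}−z̄) = 62.2200
Denominator Σ(z_t−z̄)² = 213.6000
r_2 = 62.2200 / 213.6000 = 0.291

0.291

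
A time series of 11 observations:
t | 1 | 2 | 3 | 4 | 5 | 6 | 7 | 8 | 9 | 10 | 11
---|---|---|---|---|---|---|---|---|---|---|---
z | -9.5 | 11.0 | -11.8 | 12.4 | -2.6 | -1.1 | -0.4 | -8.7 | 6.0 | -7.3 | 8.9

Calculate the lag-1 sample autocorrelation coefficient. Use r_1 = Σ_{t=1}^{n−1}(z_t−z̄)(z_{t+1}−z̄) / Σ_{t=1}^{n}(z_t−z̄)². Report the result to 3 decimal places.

-0.751

Mean z̄ = (-9.5 + 11.0 − 11.8 + 12.4 − 2.6 − 1.1 − 0.4 − 8.7 + 6.0 − 7.3 + 8.9)/11 = -0.2818
Numerator Σ_{t=1}^{10}(z_t−z̄)(z_{t+1}−z̄) = -567.8340
Denominator Σ(z_t−z̄)² = 755.6964
r_1 = -567.8340 / 755.6964 = -0.751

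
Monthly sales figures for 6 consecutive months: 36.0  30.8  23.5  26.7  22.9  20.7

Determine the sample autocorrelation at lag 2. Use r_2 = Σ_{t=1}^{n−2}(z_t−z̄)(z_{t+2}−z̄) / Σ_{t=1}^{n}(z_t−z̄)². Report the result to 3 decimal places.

Mean z̄ = (36.0 + 30.8 + 23.5 + 26.7 + 22.9 + 20.7)/6 = 26.7667
Deviations from mean: 9.2333, 4.0333, -3.2667, -0.0667, -3.8667, -6.0667
Σ(z_t−z̄)(z_{t+2}−z̄) = (-30.1622) + (-0.2689) + (12.6311) + (0.4044) = -17.3956
Denominator Σ(z_t−z̄)² = 163.9533
r_2 = -17.3956 / 163.9533 = -0.106

-0.106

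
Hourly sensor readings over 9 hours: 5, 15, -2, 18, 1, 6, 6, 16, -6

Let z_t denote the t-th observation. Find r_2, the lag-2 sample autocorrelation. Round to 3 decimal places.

Mean z̄ = (5 + 15 − 2 + 18 + 1 + 6 + 6 + 16 − 6)/9 = 6.5556
Σ(z_t−z̄)(z_{t+2}−z̄) = (13.3086) + (96.6420) + (47.5309) + (-6.3580) + (3.0864) + (-5.2469) + (6.9753) = 155.9383
Denominator Σ(z_t−z̄)² = 556.2222
r_2 = 155.9383 / 556.2222 = 0.280

0.280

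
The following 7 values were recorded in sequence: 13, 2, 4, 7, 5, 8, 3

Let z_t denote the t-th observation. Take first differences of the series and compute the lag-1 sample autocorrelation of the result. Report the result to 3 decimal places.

-0.230

First differences Δz: -11, 2, 3, -2, 3, -5
Mean of differences = -1.6667
Numerator Σ(Δz_t−Δz̄)(Δz_{t+1}−Δz̄) = -35.7778
Denominator Σ(Δz_t−Δz̄)² = 155.3333
r_1(Δz) = -35.7778 / 155.3333 = -0.230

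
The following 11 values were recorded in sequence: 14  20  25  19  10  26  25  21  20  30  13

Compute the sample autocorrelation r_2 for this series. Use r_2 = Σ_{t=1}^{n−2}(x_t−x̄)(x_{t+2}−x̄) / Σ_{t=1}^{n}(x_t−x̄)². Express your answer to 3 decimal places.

-0.327

Mean x̄ = (14 + 20 + 25 + 19 + 10 + 26 + 25 + 21 + 20 + 30 + 13)/11 = 20.2727
Numerator Σ_{t=1}^{9}(x_t−x̄)(x_{t+2}−x̄) = -121.7851
Denominator Σ(x_t−x̄)² = 372.1818
r_2 = -121.7851 / 372.1818 = -0.327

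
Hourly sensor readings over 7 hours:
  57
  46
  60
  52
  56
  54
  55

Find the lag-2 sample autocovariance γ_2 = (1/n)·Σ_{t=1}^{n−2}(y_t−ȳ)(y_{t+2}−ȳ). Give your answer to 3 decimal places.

Mean ȳ = (57 + 46 + 60 + 52 + 56 + 54 + 55)/7 = 54.2857
Deviations: 2.7143, -8.2857, 5.7143, -2.2857, 1.7143, -0.2857, 0.7143
Σ_{t=1}^{5}(y_t−ȳ)(y_{t+2}−ȳ) = 46.1224
γ_2 = 46.1224 / 7 = 6.589

6.589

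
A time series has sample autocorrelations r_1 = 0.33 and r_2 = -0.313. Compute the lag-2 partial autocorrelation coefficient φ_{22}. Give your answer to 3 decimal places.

-0.473

φ_{22} = (r_2 − r_1²) / (1 − r_1²)
r_1² = (0.33)² = 0.1089
Numerator = -0.313 − 0.1089 = -0.4219; denominator = 1 − 0.1089 = 0.8911
φ_{22} = -0.4219 / 0.8911 = -0.473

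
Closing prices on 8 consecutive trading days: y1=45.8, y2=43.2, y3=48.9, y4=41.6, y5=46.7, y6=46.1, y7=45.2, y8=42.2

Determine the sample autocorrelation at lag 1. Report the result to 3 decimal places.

-0.608

Mean ȳ = (45.8 + 43.2 + 48.9 + 41.6 + 46.7 + 46.1 + 45.2 + 42.2)/8 = 44.9625
Deviations from mean: 0.8375, -1.7625, 3.9375, -3.3625, 1.7375, 1.1375, 0.2375, -2.7625
Σ(y_t−ȳ)(y_{t+1}−ȳ) = (-1.4761) + (-6.9398) + (-13.2398) + (-5.8423) + (1.9764) + (0.2702) + (-0.6561) = -25.9077
Denominator Σ(y_t−ȳ)² = 42.6188
r_1 = -25.9077 / 42.6188 = -0.608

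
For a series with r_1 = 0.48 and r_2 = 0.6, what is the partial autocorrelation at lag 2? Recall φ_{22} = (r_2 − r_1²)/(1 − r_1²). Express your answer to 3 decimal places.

φ_{22} = (r_2 − r_1²) / (1 − r_1²)
r_1² = (0.48)² = 0.2304
Numerator = 0.6 − 0.2304 = 0.3696; denominator = 1 − 0.2304 = 0.7696
φ_{22} = 0.3696 / 0.7696 = 0.480

0.480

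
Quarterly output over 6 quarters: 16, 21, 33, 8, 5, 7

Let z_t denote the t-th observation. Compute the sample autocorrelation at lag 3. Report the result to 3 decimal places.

-0.368

Mean z̄ = (16 + 21 + 33 + 8 + 5 + 7)/6 = 15.0000
Σ(z_t−z̄)(z_{t+3}−z̄) = (-7.0000) + (-60.0000) + (-144.0000) = -211.0000
Denominator Σ(z_t−z̄)² = 574.0000
r_3 = -211.0000 / 574.0000 = -0.368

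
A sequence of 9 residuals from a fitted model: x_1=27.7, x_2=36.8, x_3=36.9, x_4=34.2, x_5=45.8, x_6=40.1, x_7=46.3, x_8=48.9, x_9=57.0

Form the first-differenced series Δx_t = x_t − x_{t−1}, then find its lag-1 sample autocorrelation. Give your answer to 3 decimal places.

-0.586

First differences Δx: 9.1, 0.1, -2.7, 11.6, -5.7, 6.2, 2.6, 8.1
Mean of differences = 3.6625
Numerator Σ(Δx_t−Δx̄)(Δx_{t+1}−Δx̄) = -152.6902
Denominator Σ(Δx_t−Δx̄)² = 260.6588
r_1(Δx) = -152.6902 / 260.6588 = -0.586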